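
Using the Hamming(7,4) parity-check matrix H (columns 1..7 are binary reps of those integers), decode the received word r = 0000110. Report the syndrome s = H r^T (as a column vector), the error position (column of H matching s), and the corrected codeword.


s = (0, 1, 1)^T, error position = 3, corrected codeword c = 0010110

Compute s = H r^T mod 2 one row at a time:
  s_1 = 0 + 1 + 1 + 0 = 2 ≡ 0 (mod 2).
  s_2 = 0 + 0 + 1 + 0 = 1 ≡ 1 (mod 2).
  s_3 = 0 + 0 + 1 + 0 = 1 ≡ 1 (mod 2).
s = (0, 1, 1)^T — this equals column 3 of H (binary 011), so error is at position 3.
Correct: flip bit 3 of r = 0000110 to get c = 0010110.


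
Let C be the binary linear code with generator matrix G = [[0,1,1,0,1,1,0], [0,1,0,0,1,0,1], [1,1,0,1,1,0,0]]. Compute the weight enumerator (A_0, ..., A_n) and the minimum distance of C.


Weight distribution: A_0 = 1, A_3 = 3, A_4 = 3, A_7 = 1. Minimum distance d = 3.

Enumerate all 2^3 = 8 messages m ∈ F_2^3.
For each, compute codeword c = mG in F_2^7, then tally its weight.
  m = 000 → c = 0000000, weight = 0.
  m = 100 → c = 0110110, weight = 4.
  m = 010 → c = 0100101, weight = 3.
  m = 110 → c = 0010011, weight = 3.
  m = 001 → c = 1101100, weight = 4.
  m = 101 → c = 1011010, weight = 4.
  m = 011 → c = 1001001, weight = 3.
  m = 111 → c = 1111111, weight = 7.
Tally weights:
  weight 0: 1 codewords.
  weight 3: 3 codewords.
  weight 4: 3 codewords.
  weight 7: 1 codewords.
Minimum distance d = smallest w > 0 with A_w > 0 = 3.
Sanity: Σ A_w = 8 = 2^3 = 8 ✓.


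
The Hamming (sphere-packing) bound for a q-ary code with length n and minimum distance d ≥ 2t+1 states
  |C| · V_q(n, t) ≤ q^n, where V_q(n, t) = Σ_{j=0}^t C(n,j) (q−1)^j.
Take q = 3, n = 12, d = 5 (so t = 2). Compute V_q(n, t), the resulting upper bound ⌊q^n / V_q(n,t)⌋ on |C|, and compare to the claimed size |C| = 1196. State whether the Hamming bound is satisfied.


V_q(n, t) = 289, q^n = 531441, Hamming bound = 1838, |C| = 1196 ≤ bound (satisfied).

Step 1: Compute V_q(n, t) = Σ_{j=0}^2 C(n, j) (q−1)^j.
  j = 0: C(12,0)·(2)^0 = 1·1 = 1.
  j = 1: C(12,1)·(2)^1 = 12·2 = 24.
  j = 2: C(12,2)·(2)^2 = 66·4 = 264.
  V_q(n, t) = 1 + 24 + 264 = 289.
Step 2: q^n = 3^12 = 531441.
Step 3: Hamming bound ⌊q^n / V_q(n,t)⌋ = ⌊531441/289⌋ = 1838.
Step 4: Compare |C| = 1196 to 1838: satisfied.
The claimed |C| lies below the Hamming bound.


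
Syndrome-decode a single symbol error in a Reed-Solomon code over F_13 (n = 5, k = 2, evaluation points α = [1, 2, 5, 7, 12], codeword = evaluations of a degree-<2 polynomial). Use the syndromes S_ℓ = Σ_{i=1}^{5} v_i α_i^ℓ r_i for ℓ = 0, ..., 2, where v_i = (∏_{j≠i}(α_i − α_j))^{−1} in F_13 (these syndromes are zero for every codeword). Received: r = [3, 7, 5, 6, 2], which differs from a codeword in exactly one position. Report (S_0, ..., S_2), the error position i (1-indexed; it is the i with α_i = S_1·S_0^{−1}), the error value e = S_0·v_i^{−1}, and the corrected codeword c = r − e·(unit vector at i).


S = (6, 12, 11), error at position 2, error magnitude e = 10, c = [3, 10, 5, 6, 2].

Step 1: column multipliers v_i = (∏_{j≠i}(α_i − α_j))^{−1} mod 13.
  i = 1 (α = 1): (1−2)(1−5)(1−7)(1−12) = (−1)·(−4)·(−6)·(−11) = 264 ≡ 4, so v_1 = 4^{−1} = 10 (mod 13).
  i = 2 (α = 2): (2−1)(2−5)(2−7)(2−12) = 1·(−3)·(−5)·(−10) = −150 ≡ 6, so v_2 = 6^{−1} = 11 (mod 13).
  i = 3 (α = 5): (5−1)(5−2)(5−7)(5−12) = 4·3·(−2)·(−7) = 168 ≡ 12, so v_3 = 12^{−1} = 12 (mod 13).
  i = 4 (α = 7): (7−1)(7−2)(7−5)(7−12) = 6·5·2·(−5) = −300 ≡ 12, so v_4 = 12^{−1} = 12 (mod 13).
  i = 5 (α = 12): (12−1)(12−2)(12−5)(12−7) = 11·10·7·5 = 3850 ≡ 2, so v_5 = 2^{−1} = 7 (mod 13).
  v = [10, 11, 12, 12, 7].
Step 2: syndromes of r = [3, 7, 5, 6, 2] (all sums mod 13).
  S_0 = Σ v_i r_i = 10·3 + 11·7 + 12·5 + 12·6 + 7·2 = 253 ≡ 6.
  S_1 = Σ v_i α_i r_i = 10·1·3 + 11·2·7 + 12·5·5 + 12·7·6 + 7·12·2 = 1156 ≡ 12.
  α_i^2 mod 13 = [1, 4, 12, 10, 1].
  S_2 = Σ v_i α_i^2 r_i = 10·1·3 + 11·4·7 + 12·12·5 + 12·10·6 + 7·1·2 = 1792 ≡ 11.
  S = (6, 12, 11) ≠ 0, so r is not a codeword (an error is present).
Step 3: locate the error. For a single error e at position i, S_ℓ = v_i·e·α_i^ℓ, so α_err = S_1/S_0.
  S_0^{−1} = 6^{−1} = 11 (mod 13), so α_err = 12·11 = 132 ≡ 2 = α_2. Error position i = 2.
  Consistency check: S_2/S_1 = 11·12 = 132 ≡ 2 = α_err ✓ (single-error assumption holds).
Step 4: error magnitude e = S_0/v_2 = S_0·∏_{j≠2}(α_2 − α_j) = 6·6 = 36 ≡ 10 (mod 13).
Step 5: correct position 2: c_2 = r_2 − e = 7 − 10 ≡ 10 (mod 13). Hence c = [3, 10, 5, 6, 2].
  Check: interpolating c through the α_i gives m(x) = 9 + 7·x (degree < 2) with m(α_i) = c_i for every i, so c is indeed a codeword.


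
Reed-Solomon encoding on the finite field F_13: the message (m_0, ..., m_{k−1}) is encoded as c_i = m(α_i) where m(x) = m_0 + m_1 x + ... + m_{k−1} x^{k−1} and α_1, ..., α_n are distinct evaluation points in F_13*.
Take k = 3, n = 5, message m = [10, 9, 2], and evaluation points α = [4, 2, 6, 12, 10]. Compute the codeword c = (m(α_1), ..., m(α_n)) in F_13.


c = [0, 10, 6, 3, 1]

Message polynomial: m(x) = 10 + 9·x + 2·x^2 (mod 13).
For each evaluation point α_i, compute m(α_i) mod 13:
  α_1 = 4: Horner steps 2 → 4 → 0, so m(4) = 0.
  α_2 = 2: Horner steps 2 → 0 → 10, so m(2) = 10.
  α_3 = 6: Horner steps 2 → 8 → 6, so m(6) = 6.
  α_4 = 12: Horner steps 2 → 7 → 3, so m(12) = 3.
  α_5 = 10: Horner steps 2 → 3 → 1, so m(10) = 1.
Codeword c = [0, 10, 6, 3, 1] ∈ F_13^5.


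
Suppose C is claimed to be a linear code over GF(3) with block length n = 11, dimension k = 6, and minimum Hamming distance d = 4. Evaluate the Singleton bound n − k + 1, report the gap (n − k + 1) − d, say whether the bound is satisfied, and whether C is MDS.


Singleton RHS = n − k + 1 = 6, slack = 2, bound satisfied, not MDS.

Singleton bound: d ≤ n − k + 1.
Here n = 11, k = 6, so n − k + 1 = 6.
Given d = 4, check d ≤ 6: YES.
Slack = (n − k + 1) − d = 2.
The code is NOT MDS (slack = 2 > 0).
Description: the claimed parameters are [11, 6, 4]_3; such a code would be non-MDS.


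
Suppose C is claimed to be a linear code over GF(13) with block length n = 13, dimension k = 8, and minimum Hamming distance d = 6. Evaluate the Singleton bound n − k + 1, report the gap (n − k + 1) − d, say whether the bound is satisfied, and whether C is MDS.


Singleton RHS = n − k + 1 = 6, slack = 0, bound satisfied, MDS.

Singleton bound: d ≤ n − k + 1.
Here n = 13, k = 8, so n − k + 1 = 6.
Given d = 6, check d ≤ 6: YES.
Slack = (n − k + 1) − d = 0.
The code is MDS (slack = 0).
Description: the claimed parameters are [13, 8, 6]_13; such a code would be MDS (meets Singleton bound).


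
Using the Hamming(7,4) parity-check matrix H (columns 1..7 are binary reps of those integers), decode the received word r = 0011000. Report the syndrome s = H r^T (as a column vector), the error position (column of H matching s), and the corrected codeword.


s = (1, 1, 1)^T, error position = 7, corrected codeword c = 0011001

Compute s = H r^T mod 2 one row at a time:
  s_1 = 1 + 0 + 0 + 0 = 1 ≡ 1 (mod 2).
  s_2 = 0 + 1 + 0 + 0 = 1 ≡ 1 (mod 2).
  s_3 = 0 + 1 + 0 + 0 = 1 ≡ 1 (mod 2).
s = (1, 1, 1)^T — this equals column 7 of H (binary 111), so error is at position 7.
Correct: flip bit 7 of r = 0011000 to get c = 0011001.


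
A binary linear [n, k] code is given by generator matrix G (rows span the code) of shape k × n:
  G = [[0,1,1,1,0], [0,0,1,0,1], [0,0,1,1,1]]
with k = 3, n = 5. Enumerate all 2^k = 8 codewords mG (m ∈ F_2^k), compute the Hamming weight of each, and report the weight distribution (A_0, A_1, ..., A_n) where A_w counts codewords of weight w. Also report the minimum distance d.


Weight distribution: A_0 = 1, A_1 = 1, A_2 = 3, A_3 = 3. Minimum distance d = 1.

Enumerate all 2^3 = 8 messages m ∈ F_2^3.
For each, compute codeword c = mG in F_2^5, then tally its weight.
  m = 000 → c = 00000, weight = 0.
  m = 100 → c = 01110, weight = 3.
  m = 010 → c = 00101, weight = 2.
  m = 110 → c = 01011, weight = 3.
  m = 001 → c = 00111, weight = 3.
  m = 101 → c = 01001, weight = 2.
  m = 011 → c = 00010, weight = 1.
  m = 111 → c = 01100, weight = 2.
Tally weights:
  weight 0: 1 codewords.
  weight 1: 1 codewords.
  weight 2: 3 codewords.
  weight 3: 3 codewords.
Minimum distance d = smallest w > 0 with A_w > 0 = 1.
Sanity: Σ A_w = 8 = 2^3 = 8 ✓.


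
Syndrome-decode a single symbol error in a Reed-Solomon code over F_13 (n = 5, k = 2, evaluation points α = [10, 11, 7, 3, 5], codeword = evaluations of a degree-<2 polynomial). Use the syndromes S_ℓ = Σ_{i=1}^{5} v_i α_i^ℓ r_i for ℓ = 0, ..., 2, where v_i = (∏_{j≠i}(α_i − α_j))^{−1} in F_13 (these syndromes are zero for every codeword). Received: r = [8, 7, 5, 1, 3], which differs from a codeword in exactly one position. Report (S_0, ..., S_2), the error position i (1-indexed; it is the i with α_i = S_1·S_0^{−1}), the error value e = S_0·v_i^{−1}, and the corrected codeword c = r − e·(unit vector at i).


S = (5, 3, 7), error at position 2, error magnitude e = 11, c = [8, 9, 5, 1, 3].

Step 1: column multipliers v_i = (∏_{j≠i}(α_i − α_j))^{−1} mod 13.
  i = 1 (α = 10): (10−11)(10−7)(10−3)(10−5) = (−1)·3·7·5 = −105 ≡ 12, so v_1 = 12^{−1} = 12 (mod 13).
  i = 2 (α = 11): (11−10)(11−7)(11−3)(11−5) = 1·4·8·6 = 192 ≡ 10, so v_2 = 10^{−1} = 4 (mod 13).
  i = 3 (α = 7): (7−10)(7−11)(7−3)(7−5) = (−3)·(−4)·4·2 = 96 ≡ 5, so v_3 = 5^{−1} = 8 (mod 13).
  i = 4 (α = 3): (3−10)(3−11)(3−7)(3−5) = (−7)·(−8)·(−4)·(−2) = 448 ≡ 6, so v_4 = 6^{−1} = 11 (mod 13).
  i = 5 (α = 5): (5−10)(5−11)(5−7)(5−3) = (−5)·(−6)·(−2)·2 = −120 ≡ 10, so v_5 = 10^{−1} = 4 (mod 13).
  v = [12, 4, 8, 11, 4].
Step 2: syndromes of r = [8, 7, 5, 1, 3] (all sums mod 13).
  S_0 = Σ v_i r_i = 12·8 + 4·7 + 8·5 + 11·1 + 4·3 = 187 ≡ 5.
  S_1 = Σ v_i α_i r_i = 12·10·8 + 4·11·7 + 8·7·5 + 11·3·1 + 4·5·3 = 1641 ≡ 3.
  α_i^2 mod 13 = [9, 4, 10, 9, 12].
  S_2 = Σ v_i α_i^2 r_i = 12·9·8 + 4·4·7 + 8·10·5 + 11·9·1 + 4·12·3 = 1619 ≡ 7.
  S = (5, 3, 7) ≠ 0, so r is not a codeword (an error is present).
Step 3: locate the error. For a single error e at position i, S_ℓ = v_i·e·α_i^ℓ, so α_err = S_1/S_0.
  S_0^{−1} = 5^{−1} = 8 (mod 13), so α_err = 3·8 = 24 ≡ 11 = α_2. Error position i = 2.
  Consistency check: S_2/S_1 = 7·9 = 63 ≡ 11 = α_err ✓ (single-error assumption holds).
Step 4: error magnitude e = S_0/v_2 = S_0·∏_{j≠2}(α_2 − α_j) = 5·10 = 50 ≡ 11 (mod 13).
Step 5: correct position 2: c_2 = r_2 − e = 7 − 11 ≡ 9 (mod 13). Hence c = [8, 9, 5, 1, 3].
  Check: interpolating c through the α_i gives m(x) = 11 + 1·x (degree < 2) with m(α_i) = c_i for every i, so c is indeed a codeword.


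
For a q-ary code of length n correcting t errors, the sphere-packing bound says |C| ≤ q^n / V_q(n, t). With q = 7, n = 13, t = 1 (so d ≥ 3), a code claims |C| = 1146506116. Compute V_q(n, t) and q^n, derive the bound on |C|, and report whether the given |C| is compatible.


V_q(n, t) = 79, q^n = 96889010407, Hamming bound = 1226443169, |C| = 1146506116 ≤ bound (satisfied).

Step 1: Compute V_q(n, t) = Σ_{j=0}^1 C(n, j) (q−1)^j.
  j = 0: C(13,0)·(6)^0 = 1·1 = 1.
  j = 1: C(13,1)·(6)^1 = 13·6 = 78.
  V_q(n, t) = 1 + 78 = 79.
Step 2: q^n = 7^13 = 96889010407.
Step 3: Hamming bound ⌊q^n / V_q(n,t)⌋ = ⌊96889010407/79⌋ = 1226443169.
Step 4: Compare |C| = 1146506116 to 1226443169: satisfied.
The claimed |C| lies below the Hamming bound.


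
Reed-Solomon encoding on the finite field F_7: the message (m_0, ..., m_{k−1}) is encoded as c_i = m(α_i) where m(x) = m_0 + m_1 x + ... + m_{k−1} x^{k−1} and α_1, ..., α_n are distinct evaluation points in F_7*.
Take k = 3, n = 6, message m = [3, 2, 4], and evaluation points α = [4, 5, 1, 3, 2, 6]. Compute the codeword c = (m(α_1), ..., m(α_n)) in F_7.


c = [5, 1, 2, 3, 2, 5]

Message polynomial: m(x) = 3 + 2·x + 4·x^2 (mod 7).
For each evaluation point α_i, compute m(α_i) mod 7:
  α_1 = 4: Horner steps 4 → 4 → 5, so m(4) = 5.
  α_2 = 5: Horner steps 4 → 1 → 1, so m(5) = 1.
  α_3 = 1: Horner steps 4 → 6 → 2, so m(1) = 2.
  α_4 = 3: Horner steps 4 → 0 → 3, so m(3) = 3.
  α_5 = 2: Horner steps 4 → 3 → 2, so m(2) = 2.
  α_6 = 6: Horner steps 4 → 5 → 5, so m(6) = 5.
Codeword c = [5, 1, 2, 3, 2, 5] ∈ F_7^6.


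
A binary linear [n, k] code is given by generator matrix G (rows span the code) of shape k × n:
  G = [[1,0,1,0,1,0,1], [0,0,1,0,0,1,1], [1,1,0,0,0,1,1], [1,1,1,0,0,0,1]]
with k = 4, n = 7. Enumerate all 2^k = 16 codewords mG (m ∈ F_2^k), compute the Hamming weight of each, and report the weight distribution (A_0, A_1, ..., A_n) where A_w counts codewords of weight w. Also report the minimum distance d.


Weight distribution: A_0 = 1, A_1 = 1, A_2 = 2, A_3 = 6, A_4 = 5, A_5 = 1. Minimum distance d = 1.

Enumerate all 2^4 = 16 messages m ∈ F_2^4.
For each, compute codeword c = mG in F_2^7, then tally its weight.
  m = 0000 → c = 0000000, weight = 0.
  m = 1000 → c = 1010101, weight = 4.
  m = 0100 → c = 0010011, weight = 3.
  m = 1100 → c = 1000110, weight = 3.
  m = 0010 → c = 1100011, weight = 4.
  m = 1010 → c = 0110110, weight = 4.
  m = 0110 → c = 1110000, weight = 3.
  m = 1110 → c = 0100101, weight = 3.
  m = 0001 → c = 1110001, weight = 4.
  m = 1001 → c = 0100100, weight = 2.
  m = 0101 → c = 1100010, weight = 3.
  m = 1101 → c = 0110111, weight = 5.
  m = 0011 → c = 0010010, weight = 2.
  m = 1011 → c = 1000111, weight = 4.
  m = 0111 → c = 0000001, weight = 1.
  m = 1111 → c = 1010100, weight = 3.
Tally weights:
  weight 0: 1 codewords.
  weight 1: 1 codewords.
  weight 2: 2 codewords.
  weight 3: 6 codewords.
  weight 4: 5 codewords.
  weight 5: 1 codewords.
Minimum distance d = smallest w > 0 with A_w > 0 = 1.
Sanity: Σ A_w = 16 = 2^4 = 16 ✓.


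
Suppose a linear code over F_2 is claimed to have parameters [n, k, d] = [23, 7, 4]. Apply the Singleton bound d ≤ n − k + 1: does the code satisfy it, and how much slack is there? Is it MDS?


Singleton RHS = n − k + 1 = 17, slack = 13, bound satisfied, not MDS.

Singleton bound: d ≤ n − k + 1.
Here n = 23, k = 7, so n − k + 1 = 17.
Given d = 4, check d ≤ 17: YES.
Slack = (n − k + 1) − d = 13.
The code is NOT MDS (slack = 13 > 0).
Description: the claimed parameters are [23, 7, 4]_2; such a code would be non-MDS.


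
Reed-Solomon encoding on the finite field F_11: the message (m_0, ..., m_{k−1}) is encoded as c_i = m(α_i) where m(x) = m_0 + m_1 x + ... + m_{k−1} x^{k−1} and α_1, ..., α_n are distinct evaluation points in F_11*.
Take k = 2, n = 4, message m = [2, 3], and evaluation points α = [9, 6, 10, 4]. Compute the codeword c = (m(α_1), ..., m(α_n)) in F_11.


c = [7, 9, 10, 3]

Message polynomial: m(x) = 2 + 3·x (mod 11).
For each evaluation point α_i, compute m(α_i) mod 11:
  α_1 = 9: Horner steps 3 → 7, so m(9) = 7.
  α_2 = 6: Horner steps 3 → 9, so m(6) = 9.
  α_3 = 10: Horner steps 3 → 10, so m(10) = 10.
  α_4 = 4: Horner steps 3 → 3, so m(4) = 3.
Codeword c = [7, 9, 10, 3] ∈ F_11^4.


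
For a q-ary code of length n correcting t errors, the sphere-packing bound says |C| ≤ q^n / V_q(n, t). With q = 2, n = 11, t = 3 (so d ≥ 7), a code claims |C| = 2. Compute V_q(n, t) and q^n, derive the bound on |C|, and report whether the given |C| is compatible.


V_q(n, t) = 232, q^n = 2048, Hamming bound = 8, |C| = 2 ≤ bound (satisfied).

Step 1: Compute V_q(n, t) = Σ_{j=0}^3 C(n, j) (q−1)^j.
  j = 0: C(11,0)·(1)^0 = 1·1 = 1.
  j = 1: C(11,1)·(1)^1 = 11·1 = 11.
  j = 2: C(11,2)·(1)^2 = 55·1 = 55.
  j = 3: C(11,3)·(1)^3 = 165·1 = 165.
  V_q(n, t) = 1 + 11 + 55 + 165 = 232.
Step 2: q^n = 2^11 = 2048.
Step 3: Hamming bound ⌊q^n / V_q(n,t)⌋ = ⌊2048/232⌋ = 8.
Step 4: Compare |C| = 2 to 8: satisfied.
The claimed |C| lies below the Hamming bound.


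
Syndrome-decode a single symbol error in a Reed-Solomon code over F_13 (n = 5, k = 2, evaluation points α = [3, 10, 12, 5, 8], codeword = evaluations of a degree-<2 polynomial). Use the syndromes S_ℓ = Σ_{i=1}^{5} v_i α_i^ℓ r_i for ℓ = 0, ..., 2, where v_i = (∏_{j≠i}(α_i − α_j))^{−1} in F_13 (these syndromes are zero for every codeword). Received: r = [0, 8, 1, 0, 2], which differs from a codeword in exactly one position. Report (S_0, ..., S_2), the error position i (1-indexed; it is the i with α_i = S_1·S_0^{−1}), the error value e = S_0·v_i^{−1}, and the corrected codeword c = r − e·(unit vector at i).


S = (3, 2, 10), error at position 4, error magnitude e = 7, c = [0, 8, 1, 6, 2].

Step 1: column multipliers v_i = (∏_{j≠i}(α_i − α_j))^{−1} mod 13.
  i = 1 (α = 3): (3−10)(3−12)(3−5)(3−8) = (−7)·(−9)·(−2)·(−5) = 630 ≡ 6, so v_1 = 6^{−1} = 11 (mod 13).
  i = 2 (α = 10): (10−3)(10−12)(10−5)(10−8) = 7·(−2)·5·2 = −140 ≡ 3, so v_2 = 3^{−1} = 9 (mod 13).
  i = 3 (α = 12): (12−3)(12−10)(12−5)(12−8) = 9·2·7·4 = 504 ≡ 10, so v_3 = 10^{−1} = 4 (mod 13).
  i = 4 (α = 5): (5−3)(5−10)(5−12)(5−8) = 2·(−5)·(−7)·(−3) = −210 ≡ 11, so v_4 = 11^{−1} = 6 (mod 13).
  i = 5 (α = 8): (8−3)(8−10)(8−12)(8−5) = 5·(−2)·(−4)·3 = 120 ≡ 3, so v_5 = 3^{−1} = 9 (mod 13).
  v = [11, 9, 4, 6, 9].
Step 2: syndromes of r = [0, 8, 1, 0, 2] (all sums mod 13).
  S_0 = Σ v_i r_i = 11·0 + 9·8 + 4·1 + 6·0 + 9·2 = 94 ≡ 3.
  S_1 = Σ v_i α_i r_i = 11·3·0 + 9·10·8 + 4·12·1 + 6·5·0 + 9·8·2 = 912 ≡ 2.
  α_i^2 mod 13 = [9, 9, 1, 12, 12].
  S_2 = Σ v_i α_i^2 r_i = 11·9·0 + 9·9·8 + 4·1·1 + 6·12·0 + 9·12·2 = 868 ≡ 10.
  S = (3, 2, 10) ≠ 0, so r is not a codeword (an error is present).
Step 3: locate the error. For a single error e at position i, S_ℓ = v_i·e·α_i^ℓ, so α_err = S_1/S_0.
  S_0^{−1} = 3^{−1} = 9 (mod 13), so α_err = 2·9 = 18 ≡ 5 = α_4. Error position i = 4.
  Consistency check: S_2/S_1 = 10·7 = 70 ≡ 5 = α_err ✓ (single-error assumption holds).
Step 4: error magnitude e = S_0/v_4 = S_0·∏_{j≠4}(α_4 − α_j) = 3·11 = 33 ≡ 7 (mod 13).
Step 5: correct position 4: c_4 = r_4 − e = 0 − 7 ≡ 6 (mod 13). Hence c = [0, 8, 1, 6, 2].
  Check: interpolating c through the α_i gives m(x) = 4 + 3·x (degree < 2) with m(α_i) = c_i for every i, so c is indeed a codeword.


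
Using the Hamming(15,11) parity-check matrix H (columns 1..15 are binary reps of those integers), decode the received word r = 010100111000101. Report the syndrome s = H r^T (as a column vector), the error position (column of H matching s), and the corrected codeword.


s = (0, 0, 1, 0)^T, error position = 2, corrected codeword c = 000100111000101

Compute s = H r^T mod 2 one row at a time:
  s_1 = 1 + 1 + 0 + 0 + 0 + 1 + 0 + 1 = 4 ≡ 0 (mod 2).
  s_2 = 1 + 0 + 0 + 1 + 0 + 1 + 0 + 1 = 4 ≡ 0 (mod 2).
  s_3 = 1 + 0 + 0 + 1 + 0 + 0 + 0 + 1 = 3 ≡ 1 (mod 2).
  s_4 = 0 + 0 + 0 + 1 + 1 + 0 + 1 + 1 = 4 ≡ 0 (mod 2).
s = (0, 0, 1, 0)^T — this equals column 2 of H (binary 0010), so error is at position 2.
Correct: flip bit 2 of r = 010100111000101 to get c = 000100111000101.


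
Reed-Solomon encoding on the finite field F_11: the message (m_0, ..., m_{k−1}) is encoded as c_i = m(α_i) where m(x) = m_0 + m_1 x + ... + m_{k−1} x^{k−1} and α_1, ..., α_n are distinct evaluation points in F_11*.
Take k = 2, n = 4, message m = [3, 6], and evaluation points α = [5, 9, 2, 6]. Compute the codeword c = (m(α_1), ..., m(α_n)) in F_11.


c = [0, 2, 4, 6]

Message polynomial: m(x) = 3 + 6·x (mod 11).
For each evaluation point α_i, compute m(α_i) mod 11:
  α_1 = 5: Horner steps 6 → 0, so m(5) = 0.
  α_2 = 9: Horner steps 6 → 2, so m(9) = 2.
  α_3 = 2: Horner steps 6 → 4, so m(2) = 4.
  α_4 = 6: Horner steps 6 → 6, so m(6) = 6.
Codeword c = [0, 2, 4, 6] ∈ F_11^4.


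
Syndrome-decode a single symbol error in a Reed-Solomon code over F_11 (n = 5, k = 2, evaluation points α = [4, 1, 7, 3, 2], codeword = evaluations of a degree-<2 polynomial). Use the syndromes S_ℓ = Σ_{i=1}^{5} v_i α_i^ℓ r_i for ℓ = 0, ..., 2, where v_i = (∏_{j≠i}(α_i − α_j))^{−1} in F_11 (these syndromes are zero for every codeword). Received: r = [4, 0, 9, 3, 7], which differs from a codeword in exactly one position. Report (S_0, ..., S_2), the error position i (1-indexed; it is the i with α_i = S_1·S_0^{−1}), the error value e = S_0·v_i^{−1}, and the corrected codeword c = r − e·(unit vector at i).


S = (4, 5, 9), error at position 1, error magnitude e = 5, c = [10, 0, 9, 3, 7].

Step 1: column multipliers v_i = (∏_{j≠i}(α_i − α_j))^{−1} mod 11.
  i = 1 (α = 4): (4−1)(4−7)(4−3)(4−2) = 3·(−3)·1·2 = −18 ≡ 4, so v_1 = 4^{−1} = 3 (mod 11).
  i = 2 (α = 1): (1−4)(1−7)(1−3)(1−2) = (−3)·(−6)·(−2)·(−1) = 36 ≡ 3, so v_2 = 3^{−1} = 4 (mod 11).
  i = 3 (α = 7): (7−4)(7−1)(7−3)(7−2) = 3·6·4·5 = 360 ≡ 8, so v_3 = 8^{−1} = 7 (mod 11).
  i = 4 (α = 3): (3−4)(3−1)(3−7)(3−2) = (−1)·2·(−4)·1 = 8 ≡ 8, so v_4 = 8^{−1} = 7 (mod 11).
  i = 5 (α = 2): (2−4)(2−1)(2−7)(2−3) = (−2)·1·(−5)·(−1) = −10 ≡ 1, so v_5 = 1^{−1} = 1 (mod 11).
  v = [3, 4, 7, 7, 1].
Step 2: syndromes of r = [4, 0, 9, 3, 7] (all sums mod 11).
  S_0 = Σ v_i r_i = 3·4 + 4·0 + 7·9 + 7·3 + 1·7 = 103 ≡ 4.
  S_1 = Σ v_i α_i r_i = 3·4·4 + 4·1·0 + 7·7·9 + 7·3·3 + 1·2·7 = 566 ≡ 5.
  α_i^2 mod 11 = [5, 1, 5, 9, 4].
  S_2 = Σ v_i α_i^2 r_i = 3·5·4 + 4·1·0 + 7·5·9 + 7·9·3 + 1·4·7 = 592 ≡ 9.
  S = (4, 5, 9) ≠ 0, so r is not a codeword (an error is present).
Step 3: locate the error. For a single error e at position i, S_ℓ = v_i·e·α_i^ℓ, so α_err = S_1/S_0.
  S_0^{−1} = 4^{−1} = 3 (mod 11), so α_err = 5·3 = 15 ≡ 4 = α_1. Error position i = 1.
  Consistency check: S_2/S_1 = 9·9 = 81 ≡ 4 = α_err ✓ (single-error assumption holds).
Step 4: error magnitude e = S_0/v_1 = S_0·∏_{j≠1}(α_1 − α_j) = 4·4 = 16 ≡ 5 (mod 11).
Step 5: correct position 1: c_1 = r_1 − e = 4 − 5 ≡ 10 (mod 11). Hence c = [10, 0, 9, 3, 7].
  Check: interpolating c through the α_i gives m(x) = 4 + 7·x (degree < 2) with m(α_i) = c_i for every i, so c is indeed a codeword.


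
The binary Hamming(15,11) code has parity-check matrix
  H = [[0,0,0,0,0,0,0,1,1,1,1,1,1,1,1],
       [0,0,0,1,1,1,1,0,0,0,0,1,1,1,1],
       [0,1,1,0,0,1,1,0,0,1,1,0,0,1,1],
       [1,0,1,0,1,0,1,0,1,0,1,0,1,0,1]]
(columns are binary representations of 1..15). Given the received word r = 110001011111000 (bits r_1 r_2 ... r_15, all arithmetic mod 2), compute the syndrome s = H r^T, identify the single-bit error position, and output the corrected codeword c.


s = (1, 0, 0, 1)^T, error position = 9, corrected codeword c = 110001010111000

Compute s = H r^T mod 2 one row at a time:
  s_1 = 1 + 1 + 1 + 1 + 1 + 0 + 0 + 0 = 5 ≡ 1 (mod 2).
  s_2 = 0 + 0 + 1 + 0 + 1 + 0 + 0 + 0 = 2 ≡ 0 (mod 2).
  s_3 = 1 + 0 + 1 + 0 + 1 + 1 + 0 + 0 = 4 ≡ 0 (mod 2).
  s_4 = 1 + 0 + 0 + 0 + 1 + 1 + 0 + 0 = 3 ≡ 1 (mod 2).
s = (1, 0, 0, 1)^T — this equals column 9 of H (binary 1001), so error is at position 9.
Correct: flip bit 9 of r = 110001011111000 to get c = 110001010111000.


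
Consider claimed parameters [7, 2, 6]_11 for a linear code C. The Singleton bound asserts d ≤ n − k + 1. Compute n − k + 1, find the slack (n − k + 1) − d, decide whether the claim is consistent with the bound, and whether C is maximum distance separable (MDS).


Singleton RHS = n − k + 1 = 6, slack = 0, bound satisfied, MDS.

Singleton bound: d ≤ n − k + 1.
Here n = 7, k = 2, so n − k + 1 = 6.
Given d = 6, check d ≤ 6: YES.
Slack = (n − k + 1) − d = 0.
The code is MDS (slack = 0).
Description: the claimed parameters are [7, 2, 6]_11; such a code would be MDS (meets Singleton bound).


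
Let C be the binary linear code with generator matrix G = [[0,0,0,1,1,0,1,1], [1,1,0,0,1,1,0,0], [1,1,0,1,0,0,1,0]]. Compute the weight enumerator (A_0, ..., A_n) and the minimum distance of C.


Weight distribution: A_0 = 1, A_2 = 1, A_4 = 5, A_6 = 1. Minimum distance d = 2.

Enumerate all 2^3 = 8 messages m ∈ F_2^3.
For each, compute codeword c = mG in F_2^8, then tally its weight.
  m = 000 → c = 00000000, weight = 0.
  m = 100 → c = 00011011, weight = 4.
  m = 010 → c = 11001100, weight = 4.
  m = 110 → c = 11010111, weight = 6.
  m = 001 → c = 11010010, weight = 4.
  m = 101 → c = 11001001, weight = 4.
  m = 011 → c = 00011110, weight = 4.
  m = 111 → c = 00000101, weight = 2.
Tally weights:
  weight 0: 1 codewords.
  weight 2: 1 codewords.
  weight 4: 5 codewords.
  weight 6: 1 codewords.
Minimum distance d = smallest w > 0 with A_w > 0 = 2.
Sanity: Σ A_w = 8 = 2^3 = 8 ✓.


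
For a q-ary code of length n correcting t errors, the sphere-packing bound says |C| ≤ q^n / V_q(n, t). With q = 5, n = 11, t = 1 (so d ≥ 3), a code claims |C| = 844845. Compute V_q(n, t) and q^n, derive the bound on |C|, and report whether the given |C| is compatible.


V_q(n, t) = 45, q^n = 48828125, Hamming bound = 1085069, |C| = 844845 ≤ bound (satisfied).

Step 1: Compute V_q(n, t) = Σ_{j=0}^1 C(n, j) (q−1)^j.
  j = 0: C(11,0)·(4)^0 = 1·1 = 1.
  j = 1: C(11,1)·(4)^1 = 11·4 = 44.
  V_q(n, t) = 1 + 44 = 45.
Step 2: q^n = 5^11 = 48828125.
Step 3: Hamming bound ⌊q^n / V_q(n,t)⌋ = ⌊48828125/45⌋ = 1085069.
Step 4: Compare |C| = 844845 to 1085069: satisfied.
The claimed |C| lies below the Hamming bound.


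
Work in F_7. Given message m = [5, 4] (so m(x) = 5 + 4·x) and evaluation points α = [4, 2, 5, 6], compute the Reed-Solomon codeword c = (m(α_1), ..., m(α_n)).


c = [0, 6, 4, 1]

Message polynomial: m(x) = 5 + 4·x (mod 7).
For each evaluation point α_i, compute m(α_i) mod 7:
  α_1 = 4: Horner steps 4 → 0, so m(4) = 0.
  α_2 = 2: Horner steps 4 → 6, so m(2) = 6.
  α_3 = 5: Horner steps 4 → 4, so m(5) = 4.
  α_4 = 6: Horner steps 4 → 1, so m(6) = 1.
Codeword c = [0, 6, 4, 1] ∈ F_7^4.


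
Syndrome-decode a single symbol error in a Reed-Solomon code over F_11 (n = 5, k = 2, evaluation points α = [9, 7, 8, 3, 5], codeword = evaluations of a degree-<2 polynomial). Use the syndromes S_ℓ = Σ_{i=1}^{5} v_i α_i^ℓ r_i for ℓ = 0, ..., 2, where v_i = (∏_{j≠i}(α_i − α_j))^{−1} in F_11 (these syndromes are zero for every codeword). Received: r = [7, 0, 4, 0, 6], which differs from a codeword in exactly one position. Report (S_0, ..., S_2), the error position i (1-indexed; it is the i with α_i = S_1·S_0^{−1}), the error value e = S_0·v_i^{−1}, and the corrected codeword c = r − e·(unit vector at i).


S = (2, 3, 10), error at position 2, error magnitude e = 10, c = [7, 1, 4, 0, 6].

Step 1: column multipliers v_i = (∏_{j≠i}(α_i − α_j))^{−1} mod 11.
  i = 1 (α = 9): (9−7)(9−8)(9−3)(9−5) = 2·1·6·4 = 48 ≡ 4, so v_1 = 4^{−1} = 3 (mod 11).
  i = 2 (α = 7): (7−9)(7−8)(7−3)(7−5) = (−2)·(−1)·4·2 = 16 ≡ 5, so v_2 = 5^{−1} = 9 (mod 11).
  i = 3 (α = 8): (8−9)(8−7)(8−3)(8−5) = (−1)·1·5·3 = −15 ≡ 7, so v_3 = 7^{−1} = 8 (mod 11).
  i = 4 (α = 3): (3−9)(3−7)(3−8)(3−5) = (−6)·(−4)·(−5)·(−2) = 240 ≡ 9, so v_4 = 9^{−1} = 5 (mod 11).
  i = 5 (α = 5): (5−9)(5−7)(5−8)(5−3) = (−4)·(−2)·(−3)·2 = −48 ≡ 7, so v_5 = 7^{−1} = 8 (mod 11).
  v = [3, 9, 8, 5, 8].
Step 2: syndromes of r = [7, 0, 4, 0, 6] (all sums mod 11).
  S_0 = Σ v_i r_i = 3·7 + 9·0 + 8·4 + 5·0 + 8·6 = 101 ≡ 2.
  S_1 = Σ v_i α_i r_i = 3·9·7 + 9·7·0 + 8·8·4 + 5·3·0 + 8·5·6 = 685 ≡ 3.
  α_i^2 mod 11 = [4, 5, 9, 9, 3].
  S_2 = Σ v_i α_i^2 r_i = 3·4·7 + 9·5·0 + 8·9·4 + 5·9·0 + 8·3·6 = 516 ≡ 10.
  S = (2, 3, 10) ≠ 0, so r is not a codeword (an error is present).
Step 3: locate the error. For a single error e at position i, S_ℓ = v_i·e·α_i^ℓ, so α_err = S_1/S_0.
  S_0^{−1} = 2^{−1} = 6 (mod 11), so α_err = 3·6 = 18 ≡ 7 = α_2. Error position i = 2.
  Consistency check: S_2/S_1 = 10·4 = 40 ≡ 7 = α_err ✓ (single-error assumption holds).
Step 4: error magnitude e = S_0/v_2 = S_0·∏_{j≠2}(α_2 − α_j) = 2·5 = 10 ≡ 10 (mod 11).
Step 5: correct position 2: c_2 = r_2 − e = 0 − 10 ≡ 1 (mod 11). Hence c = [7, 1, 4, 0, 6].
  Check: interpolating c through the α_i gives m(x) = 2 + 3·x (degree < 2) with m(α_i) = c_i for every i, so c is indeed a codeword.


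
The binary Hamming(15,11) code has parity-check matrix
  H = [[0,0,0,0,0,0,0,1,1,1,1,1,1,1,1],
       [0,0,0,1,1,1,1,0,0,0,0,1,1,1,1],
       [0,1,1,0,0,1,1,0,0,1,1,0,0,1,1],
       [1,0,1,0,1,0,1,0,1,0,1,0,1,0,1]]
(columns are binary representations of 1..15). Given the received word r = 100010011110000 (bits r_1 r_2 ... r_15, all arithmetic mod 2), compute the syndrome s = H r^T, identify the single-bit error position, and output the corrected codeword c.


s = (0, 1, 0, 0)^T, error position = 4, corrected codeword c = 100110011110000

Compute s = H r^T mod 2 one row at a time:
  s_1 = 1 + 1 + 1 + 1 + 0 + 0 + 0 + 0 = 4 ≡ 0 (mod 2).
  s_2 = 0 + 1 + 0 + 0 + 0 + 0 + 0 + 0 = 1 ≡ 1 (mod 2).
  s_3 = 0 + 0 + 0 + 0 + 1 + 1 + 0 + 0 = 2 ≡ 0 (mod 2).
  s_4 = 1 + 0 + 1 + 0 + 1 + 1 + 0 + 0 = 4 ≡ 0 (mod 2).
s = (0, 1, 0, 0)^T — this equals column 4 of H (binary 0100), so error is at position 4.
Correct: flip bit 4 of r = 100010011110000 to get c = 100110011110000.


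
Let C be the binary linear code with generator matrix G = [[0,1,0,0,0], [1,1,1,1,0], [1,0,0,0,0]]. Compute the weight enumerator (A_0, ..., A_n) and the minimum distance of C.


Weight distribution: A_0 = 1, A_1 = 2, A_2 = 2, A_3 = 2, A_4 = 1. Minimum distance d = 1.

Enumerate all 2^3 = 8 messages m ∈ F_2^3.
For each, compute codeword c = mG in F_2^5, then tally its weight.
  m = 000 → c = 00000, weight = 0.
  m = 100 → c = 01000, weight = 1.
  m = 010 → c = 11110, weight = 4.
  m = 110 → c = 10110, weight = 3.
  m = 001 → c = 10000, weight = 1.
  m = 101 → c = 11000, weight = 2.
  m = 011 → c = 01110, weight = 3.
  m = 111 → c = 00110, weight = 2.
Tally weights:
  weight 0: 1 codewords.
  weight 1: 2 codewords.
  weight 2: 2 codewords.
  weight 3: 2 codewords.
  weight 4: 1 codewords.
Minimum distance d = smallest w > 0 with A_w > 0 = 1.
Sanity: Σ A_w = 8 = 2^3 = 8 ✓.


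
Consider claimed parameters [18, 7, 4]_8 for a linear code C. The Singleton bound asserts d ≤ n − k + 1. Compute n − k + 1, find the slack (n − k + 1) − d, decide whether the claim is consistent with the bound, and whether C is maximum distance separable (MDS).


Singleton RHS = n − k + 1 = 12, slack = 8, bound satisfied, not MDS.

Singleton bound: d ≤ n − k + 1.
Here n = 18, k = 7, so n − k + 1 = 12.
Given d = 4, check d ≤ 12: YES.
Slack = (n − k + 1) − d = 8.
The code is NOT MDS (slack = 8 > 0).
Description: the claimed parameters are [18, 7, 4]_8; such a code would be non-MDS.


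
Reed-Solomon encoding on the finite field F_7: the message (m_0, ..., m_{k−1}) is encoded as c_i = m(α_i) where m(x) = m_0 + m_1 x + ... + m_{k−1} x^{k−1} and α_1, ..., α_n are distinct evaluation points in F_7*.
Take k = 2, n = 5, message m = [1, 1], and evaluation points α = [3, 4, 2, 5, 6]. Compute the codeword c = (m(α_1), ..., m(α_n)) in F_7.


c = [4, 5, 3, 6, 0]

Message polynomial: m(x) = 1 + 1·x (mod 7).
For each evaluation point α_i, compute m(α_i) mod 7:
  α_1 = 3: Horner steps 1 → 4, so m(3) = 4.
  α_2 = 4: Horner steps 1 → 5, so m(4) = 5.
  α_3 = 2: Horner steps 1 → 3, so m(2) = 3.
  α_4 = 5: Horner steps 1 → 6, so m(5) = 6.
  α_5 = 6: Horner steps 1 → 0, so m(6) = 0.
Codeword c = [4, 5, 3, 6, 0] ∈ F_7^5.


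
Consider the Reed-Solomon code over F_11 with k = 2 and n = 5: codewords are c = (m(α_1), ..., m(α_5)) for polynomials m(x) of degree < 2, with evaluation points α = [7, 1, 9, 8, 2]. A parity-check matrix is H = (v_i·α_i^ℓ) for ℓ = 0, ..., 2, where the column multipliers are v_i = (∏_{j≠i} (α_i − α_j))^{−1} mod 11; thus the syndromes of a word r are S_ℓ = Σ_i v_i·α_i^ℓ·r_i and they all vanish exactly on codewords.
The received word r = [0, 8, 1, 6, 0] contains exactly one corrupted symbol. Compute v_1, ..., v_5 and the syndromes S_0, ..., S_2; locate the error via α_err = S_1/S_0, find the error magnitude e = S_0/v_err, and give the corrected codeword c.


S = (3, 6, 1), error at position 5, error magnitude e = 8, c = [0, 8, 1, 6, 3].

Step 1: column multipliers v_i = (∏_{j≠i}(α_i − α_j))^{−1} mod 11.
  i = 1 (α = 7): (7−1)(7−9)(7−8)(7−2) = 6·(−2)·(−1)·5 = 60 ≡ 5, so v_1 = 5^{−1} = 9 (mod 11).
  i = 2 (α = 1): (1−7)(1−9)(1−8)(1−2) = (−6)·(−8)·(−7)·(−1) = 336 ≡ 6, so v_2 = 6^{−1} = 2 (mod 11).
  i = 3 (α = 9): (9−7)(9−1)(9−8)(9−2) = 2·8·1·7 = 112 ≡ 2, so v_3 = 2^{−1} = 6 (mod 11).
  i = 4 (α = 8): (8−7)(8−1)(8−9)(8−2) = 1·7·(−1)·6 = −42 ≡ 2, so v_4 = 2^{−1} = 6 (mod 11).
  i = 5 (α = 2): (2−7)(2−1)(2−9)(2−8) = (−5)·1·(−7)·(−6) = −210 ≡ 10, so v_5 = 10^{−1} = 10 (mod 11).
  v = [9, 2, 6, 6, 10].
Step 2: syndromes of r = [0, 8, 1, 6, 0] (all sums mod 11).
  S_0 = Σ v_i r_i = 9·0 + 2·8 + 6·1 + 6·6 + 10·0 = 58 ≡ 3.
  S_1 = Σ v_i α_i r_i = 9·7·0 + 2·1·8 + 6·9·1 + 6·8·6 + 10·2·0 = 358 ≡ 6.
  α_i^2 mod 11 = [5, 1, 4, 9, 4].
  S_2 = Σ v_i α_i^2 r_i = 9·5·0 + 2·1·8 + 6·4·1 + 6·9·6 + 10·4·0 = 364 ≡ 1.
  S = (3, 6, 1) ≠ 0, so r is not a codeword (an error is present).
Step 3: locate the error. For a single error e at position i, S_ℓ = v_i·e·α_i^ℓ, so α_err = S_1/S_0.
  S_0^{−1} = 3^{−1} = 4 (mod 11), so α_err = 6·4 = 24 ≡ 2 = α_5. Error position i = 5.
  Consistency check: S_2/S_1 = 1·2 = 2 ≡ 2 = α_err ✓ (single-error assumption holds).
Step 4: error magnitude e = S_0/v_5 = S_0·∏_{j≠5}(α_5 − α_j) = 3·10 = 30 ≡ 8 (mod 11).
Step 5: correct position 5: c_5 = r_5 − e = 0 − 8 ≡ 3 (mod 11). Hence c = [0, 8, 1, 6, 3].
  Check: interpolating c through the α_i gives m(x) = 2 + 6·x (degree < 2) with m(α_i) = c_i for every i, so c is indeed a codeword.


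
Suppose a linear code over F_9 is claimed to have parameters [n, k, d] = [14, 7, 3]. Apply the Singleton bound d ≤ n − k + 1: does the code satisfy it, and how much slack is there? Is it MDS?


Singleton RHS = n − k + 1 = 8, slack = 5, bound satisfied, not MDS.

Singleton bound: d ≤ n − k + 1.
Here n = 14, k = 7, so n − k + 1 = 8.
Given d = 3, check d ≤ 8: YES.
Slack = (n − k + 1) − d = 5.
The code is NOT MDS (slack = 5 > 0).
Description: the claimed parameters are [14, 7, 3]_9; such a code would be non-MDS.


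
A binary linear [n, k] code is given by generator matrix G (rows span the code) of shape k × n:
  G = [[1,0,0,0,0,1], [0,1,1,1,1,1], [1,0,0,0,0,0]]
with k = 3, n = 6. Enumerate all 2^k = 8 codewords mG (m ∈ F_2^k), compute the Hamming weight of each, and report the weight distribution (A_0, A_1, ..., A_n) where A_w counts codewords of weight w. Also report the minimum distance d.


Weight distribution: A_0 = 1, A_1 = 2, A_2 = 1, A_4 = 1, A_5 = 2, A_6 = 1. Minimum distance d = 1.

Enumerate all 2^3 = 8 messages m ∈ F_2^3.
For each, compute codeword c = mG in F_2^6, then tally its weight.
  m = 000 → c = 000000, weight = 0.
  m = 100 → c = 100001, weight = 2.
  m = 010 → c = 011111, weight = 5.
  m = 110 → c = 111110, weight = 5.
  m = 001 → c = 100000, weight = 1.
  m = 101 → c = 000001, weight = 1.
  m = 011 → c = 111111, weight = 6.
  m = 111 → c = 011110, weight = 4.
Tally weights:
  weight 0: 1 codewords.
  weight 1: 2 codewords.
  weight 2: 1 codewords.
  weight 4: 1 codewords.
  weight 5: 2 codewords.
  weight 6: 1 codewords.
Minimum distance d = smallest w > 0 with A_w > 0 = 1.
Sanity: Σ A_w = 8 = 2^3 = 8 ✓.


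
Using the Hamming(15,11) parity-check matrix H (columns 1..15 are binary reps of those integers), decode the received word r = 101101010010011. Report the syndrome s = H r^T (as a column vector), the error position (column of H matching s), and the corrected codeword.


s = (0, 0, 1, 0)^T, error position = 2, corrected codeword c = 111101010010011

Compute s = H r^T mod 2 one row at a time:
  s_1 = 1 + 0 + 0 + 1 + 0 + 0 + 1 + 1 = 4 ≡ 0 (mod 2).
  s_2 = 1 + 0 + 1 + 0 + 0 + 0 + 1 + 1 = 4 ≡ 0 (mod 2).
  s_3 = 0 + 1 + 1 + 0 + 0 + 1 + 1 + 1 = 5 ≡ 1 (mod 2).
  s_4 = 1 + 1 + 0 + 0 + 0 + 1 + 0 + 1 = 4 ≡ 0 (mod 2).
s = (0, 0, 1, 0)^T — this equals column 2 of H (binary 0010), so error is at position 2.
Correct: flip bit 2 of r = 101101010010011 to get c = 111101010010011.


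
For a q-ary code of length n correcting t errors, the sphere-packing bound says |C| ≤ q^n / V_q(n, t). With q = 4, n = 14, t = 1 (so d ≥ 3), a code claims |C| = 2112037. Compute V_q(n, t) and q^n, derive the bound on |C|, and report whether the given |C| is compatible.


V_q(n, t) = 43, q^n = 268435456, Hamming bound = 6242685, |C| = 2112037 ≤ bound (satisfied).

Step 1: Compute V_q(n, t) = Σ_{j=0}^1 C(n, j) (q−1)^j.
  j = 0: C(14,0)·(3)^0 = 1·1 = 1.
  j = 1: C(14,1)·(3)^1 = 14·3 = 42.
  V_q(n, t) = 1 + 42 = 43.
Step 2: q^n = 4^14 = 268435456.
Step 3: Hamming bound ⌊q^n / V_q(n,t)⌋ = ⌊268435456/43⌋ = 6242685.
Step 4: Compare |C| = 2112037 to 6242685: satisfied.
The claimed |C| lies below the Hamming bound.


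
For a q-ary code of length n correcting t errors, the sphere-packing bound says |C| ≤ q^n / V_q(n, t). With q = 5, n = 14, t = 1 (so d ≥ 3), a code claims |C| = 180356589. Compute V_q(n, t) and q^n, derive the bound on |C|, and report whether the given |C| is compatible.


V_q(n, t) = 57, q^n = 6103515625, Hamming bound = 107079221, |C| = 180356589 > bound (violated).

Step 1: Compute V_q(n, t) = Σ_{j=0}^1 C(n, j) (q−1)^j.
  j = 0: C(14,0)·(4)^0 = 1·1 = 1.
  j = 1: C(14,1)·(4)^1 = 14·4 = 56.
  V_q(n, t) = 1 + 56 = 57.
Step 2: q^n = 5^14 = 6103515625.
Step 3: Hamming bound ⌊q^n / V_q(n,t)⌋ = ⌊6103515625/57⌋ = 107079221.
Step 4: Compare |C| = 180356589 to 107079221: violated.
The claimed |C| lies above the Hamming bound, so no 5-ary code of length 14 with d ≥ 3 can have 180356589 codewords.


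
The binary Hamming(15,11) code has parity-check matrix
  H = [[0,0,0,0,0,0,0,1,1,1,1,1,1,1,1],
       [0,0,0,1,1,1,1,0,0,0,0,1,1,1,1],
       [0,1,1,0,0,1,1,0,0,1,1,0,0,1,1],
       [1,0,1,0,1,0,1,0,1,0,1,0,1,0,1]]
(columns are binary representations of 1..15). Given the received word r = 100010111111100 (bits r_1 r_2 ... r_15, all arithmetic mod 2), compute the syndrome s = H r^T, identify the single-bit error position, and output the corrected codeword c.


s = (0, 0, 1, 0)^T, error position = 2, corrected codeword c = 110010111111100

Compute s = H r^T mod 2 one row at a time:
  s_1 = 1 + 1 + 1 + 1 + 1 + 1 + 0 + 0 = 6 ≡ 0 (mod 2).
  s_2 = 0 + 1 + 0 + 1 + 1 + 1 + 0 + 0 = 4 ≡ 0 (mod 2).
  s_3 = 0 + 0 + 0 + 1 + 1 + 1 + 0 + 0 = 3 ≡ 1 (mod 2).
  s_4 = 1 + 0 + 1 + 1 + 1 + 1 + 1 + 0 = 6 ≡ 0 (mod 2).
s = (0, 0, 1, 0)^T — this equals column 2 of H (binary 0010), so error is at position 2.
Correct: flip bit 2 of r = 100010111111100 to get c = 110010111111100.


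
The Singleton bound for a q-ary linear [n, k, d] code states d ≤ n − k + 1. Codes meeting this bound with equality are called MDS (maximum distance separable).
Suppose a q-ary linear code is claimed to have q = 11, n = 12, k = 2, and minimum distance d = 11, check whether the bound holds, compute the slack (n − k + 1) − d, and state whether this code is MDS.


Singleton RHS = n − k + 1 = 11, slack = 0, bound satisfied, MDS.

Singleton bound: d ≤ n − k + 1.
Here n = 12, k = 2, so n − k + 1 = 11.
Given d = 11, check d ≤ 11: YES.
Slack = (n − k + 1) − d = 0.
The code is MDS (slack = 0).
Description: the claimed parameters are [12, 2, 11]_11; such a code would be MDS (meets Singleton bound).
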